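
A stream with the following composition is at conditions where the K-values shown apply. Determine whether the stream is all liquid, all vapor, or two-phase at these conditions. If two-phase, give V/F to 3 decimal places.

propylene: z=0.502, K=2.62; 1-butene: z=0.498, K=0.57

ΣzᵢKᵢ = 1.599; Σzᵢ/Kᵢ = 1.065.
Both exceed 1, so a two-phase solution exists.
Binary case is linear: z₁(K₁−1)(1+ψ(K₂−1)) + z₂(K₂−1)(1+ψ(K₁−1)) = 0
⇒ ψ = [z₁(K₁−1)+z₂(K₂−1)] / [−(K₁−1)(K₂−1)] = 0.5991/0.6966 = 0.860

two-phase, V/F = 0.860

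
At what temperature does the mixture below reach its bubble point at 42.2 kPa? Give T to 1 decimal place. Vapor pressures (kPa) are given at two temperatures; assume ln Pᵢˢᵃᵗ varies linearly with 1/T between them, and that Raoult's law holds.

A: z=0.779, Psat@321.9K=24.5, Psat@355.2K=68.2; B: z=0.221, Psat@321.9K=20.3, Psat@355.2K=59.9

T = 339.8 K

Bubble-point temperature: ΣzᵢPᵢˢᵃᵗ(T) = P. Interpolate ln Pᵢˢᵃᵗ = aᵢ + bᵢ/T.
  T = 321.9 K: ΣzᵢPᵢˢᵃᵗ = 23.57 kPa
  T = 355.2 K: ΣzᵢPᵢˢᵃᵗ = 66.37 kPa
  T = 338.5 K: ΣzᵢPᵢˢᵃᵗ = 40.51 kPa
  T = 346.9 K: ΣzᵢPᵢˢᵃᵗ = 52.23 kPa
  T = 342.7 K: ΣzᵢPᵢˢᵃᵗ = 46.07 kPa
  T = 340.6 K: ΣzᵢPᵢˢᵃᵗ = 43.22 kPa
Interpolating between 338.5 K and 340.6 K gives T ≈ 339.8 K.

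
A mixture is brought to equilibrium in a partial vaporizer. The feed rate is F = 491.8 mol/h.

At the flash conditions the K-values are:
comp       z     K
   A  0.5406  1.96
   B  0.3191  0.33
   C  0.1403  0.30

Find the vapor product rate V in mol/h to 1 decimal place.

V = 156.1 mol/h

Material balance + equilibrium reduce to Σ zᵢ(Kᵢ−1)/(1+ψ(Kᵢ−1)) = 0.
g(0) = ΣzᵢKᵢ − 1 = 0.2070 and g(1) = 1 − Σzᵢ/Kᵢ = -0.7105, so a root lies in (0, 1).
Iterate (Newton) starting at ψ = 0.5:
  ψ = 0.5000: g = -0.12193, g' = -0.7141 → ψ = 0.3292
  ψ = 0.3292: g = -0.00760, g' = -0.6395 → ψ = 0.3174
  ψ = 0.3174: g = -0.00001, g' = -0.6374 → ψ = 0.3173
Converged at ψ = 0.3173.
Then V = ψ·F = 0.3173·491.8 = 156.1 mol/h and L = F − V = 335.7 mol/h.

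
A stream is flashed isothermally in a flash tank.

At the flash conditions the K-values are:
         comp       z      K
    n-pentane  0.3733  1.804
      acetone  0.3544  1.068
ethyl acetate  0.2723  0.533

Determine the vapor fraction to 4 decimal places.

Material balance + equilibrium reduce to Σ zᵢ(Kᵢ−1)/(1+ψ(Kᵢ−1)) = 0.
Check two-phase: ΣzᵢKᵢ = 1.1971 > 1 and Σzᵢ/Kᵢ = 1.0496 > 1, so g(0) = 0.1971 > 0 and g(1) = -0.0496 < 0.
Newton iteration, ψ⁰ = 0.46:
  ψ = 0.4600: g = 0.08051, g' = -0.2265 → ψ = 0.8155
  ψ = 0.8155: g = -0.00128, g' = -0.2444 → ψ = 0.8103
Converged at ψ = 0.8103.

ψ = 0.8103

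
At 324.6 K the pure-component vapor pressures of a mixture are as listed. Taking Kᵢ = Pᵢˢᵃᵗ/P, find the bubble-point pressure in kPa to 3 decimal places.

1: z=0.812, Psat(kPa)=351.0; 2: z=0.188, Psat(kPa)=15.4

At the bubble point ψ → 0, so ΣzᵢKᵢ = 1 with Kᵢ = Pᵢˢᵃᵗ/P ⇒ P = ΣzᵢPᵢˢᵃᵗ.
P = 0.812·351.0 + 0.188·15.4 = 287.907 kPa

Pbub = 287.907 kPa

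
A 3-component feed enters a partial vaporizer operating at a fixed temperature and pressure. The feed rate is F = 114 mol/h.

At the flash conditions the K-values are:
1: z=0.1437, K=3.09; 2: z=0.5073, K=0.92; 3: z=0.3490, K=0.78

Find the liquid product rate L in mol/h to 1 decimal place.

L = 43.9 mol/h

Rachford–Rice: g(ψ) = Σ zᵢ(Kᵢ−1)/(1+ψ(Kᵢ−1)) = 0.
Check two-phase: ΣzᵢKᵢ = 1.1830 > 1 and Σzᵢ/Kᵢ = 1.0454 > 1, so g(0) = 0.1830 > 0 and g(1) = -0.0454 < 0.
Newton iteration, ψ⁰ = 0.68:
  ψ = 0.6800: g = -0.00916, g' = -0.1341 → ψ = 0.6117
  ψ = 0.6117: g = 0.00043, g' = -0.1471 → ψ = 0.6146
Converged at ψ = 0.6146.
Then V = ψ·F = 0.6146·114 = 70.1 mol/h and L = F − V = 43.9 mol/h.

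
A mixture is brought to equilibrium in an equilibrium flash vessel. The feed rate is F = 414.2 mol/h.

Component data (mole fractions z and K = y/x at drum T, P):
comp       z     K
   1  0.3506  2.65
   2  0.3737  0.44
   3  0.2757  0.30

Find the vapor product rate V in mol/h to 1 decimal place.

V = 71.1 mol/h

Newton iteration, ψ⁰ = 0.53:
  ψ = 0.5300: g = -0.29581, g' = -0.8501 → ψ = 0.1820
  ψ = 0.1820: g = -0.00932, g' = -0.8872 → ψ = 0.1715
  ψ = 0.1715: g = 0.00005, g' = -0.8978 → ψ = 0.1716
Converged at ψ = 0.1716.
Then V = ψ·F = 0.1716·414.2 = 71.1 mol/h and L = F − V = 343.1 mol/h.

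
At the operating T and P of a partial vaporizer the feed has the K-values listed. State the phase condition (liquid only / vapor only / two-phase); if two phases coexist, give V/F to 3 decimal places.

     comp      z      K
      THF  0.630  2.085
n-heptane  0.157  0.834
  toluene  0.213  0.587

ΣzᵢKᵢ = 1.570; Σzᵢ/Kᵢ = 0.853.
Since Σzᵢ/Kᵢ < 1 the mixture is above its dew point — single vapor phase.

vapor only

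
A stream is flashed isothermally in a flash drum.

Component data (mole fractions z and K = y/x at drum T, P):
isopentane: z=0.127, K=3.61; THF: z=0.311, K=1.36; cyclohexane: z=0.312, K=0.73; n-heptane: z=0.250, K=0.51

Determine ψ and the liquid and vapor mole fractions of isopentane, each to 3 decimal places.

Material balance + equilibrium reduce to Σ zᵢ(Kᵢ−1)/(1+ψ(Kᵢ−1)) = 0.
Check two-phase: ΣzᵢKᵢ = 1.237 > 1 and Σzᵢ/Kᵢ = 1.181 > 1, so g(0) = 0.237 > 0 and g(1) = -0.181 < 0.
Iterate (Newton) starting at ψ = 0.5:
  ψ = 0.500: g = -0.0210, g' = -0.327 → ψ = 0.436
  ψ = 0.436: g = 0.0005, g' = -0.346 → ψ = 0.438
Converged at ψ = 0.438.
Compositions from xᵢ = zᵢ/(1+ψ(Kᵢ−1)), yᵢ = Kᵢxᵢ:
  isopentane: x = 0.059, y = 0.214
  THF: x = 0.269, y = 0.365
  cyclohexane: x = 0.354, y = 0.258
  n-heptane: x = 0.318, y = 0.162

ψ = 0.438, x_isopentane = 0.059, y_isopentane = 0.214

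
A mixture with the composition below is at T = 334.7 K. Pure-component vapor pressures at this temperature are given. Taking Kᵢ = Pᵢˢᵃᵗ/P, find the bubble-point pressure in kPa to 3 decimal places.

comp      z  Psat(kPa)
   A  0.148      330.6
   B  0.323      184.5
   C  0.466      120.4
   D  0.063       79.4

Pbub = 169.631 kPa

At the bubble point ψ → 0, so ΣzᵢKᵢ = 1 with Kᵢ = Pᵢˢᵃᵗ/P ⇒ P = ΣzᵢPᵢˢᵃᵗ.
P = 0.148·330.6 + 0.323·184.5 + 0.466·120.4 + 0.063·79.4 = 169.631 kPa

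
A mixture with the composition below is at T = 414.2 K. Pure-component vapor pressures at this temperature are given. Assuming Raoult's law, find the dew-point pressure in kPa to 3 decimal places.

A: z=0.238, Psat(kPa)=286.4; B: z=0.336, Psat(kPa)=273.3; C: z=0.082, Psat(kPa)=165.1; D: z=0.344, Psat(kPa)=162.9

At the dew point ψ → 1, so Σzᵢ/Kᵢ = 1 with Kᵢ = Pᵢˢᵃᵗ/P ⇒ 1/P = Σzᵢ/Pᵢˢᵃᵗ.
1/P = 0.238/286.4 + 0.336/273.3 + 0.082/165.1 + 0.344/162.9 = 0.004669 ⇒ P = 214.187 kPa

Pdew = 214.187 kPa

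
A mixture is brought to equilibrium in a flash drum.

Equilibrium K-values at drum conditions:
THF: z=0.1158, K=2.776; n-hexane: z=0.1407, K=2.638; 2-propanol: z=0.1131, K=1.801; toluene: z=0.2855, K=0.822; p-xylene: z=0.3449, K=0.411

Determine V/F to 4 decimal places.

V/F = 0.4147

Rachford–Rice: g(V/F) = Σ zᵢ(Kᵢ−1)/(1+V/F(Kᵢ−1)) = 0.
g(0) = ΣzᵢKᵢ − 1 = 0.2728 and g(1) = 1 − Σzᵢ/Kᵢ = -0.3443, so a root lies in (0, 1).
Newton iteration, V/F⁰ = 0.58:
  V/F = 0.5800: g = -0.08388, g' = -0.5090 → V/F = 0.4152
  V/F = 0.4152: g = -0.00026, g' = -0.5158 → V/F = 0.4147
Converged at V/F = 0.4147.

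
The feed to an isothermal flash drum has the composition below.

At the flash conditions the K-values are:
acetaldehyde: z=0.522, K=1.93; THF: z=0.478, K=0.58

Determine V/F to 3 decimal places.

V/F = 0.729

Material balance + equilibrium reduce to Σ zᵢ(Kᵢ−1)/(1+V/F(Kᵢ−1)) = 0.
Check two-phase: ΣzᵢKᵢ = 1.285 > 1 and Σzᵢ/Kᵢ = 1.095 > 1, so g(0) = 0.285 > 0 and g(1) = -0.095 < 0.
Binary case is linear: z₁(K₁−1)(1+V/F(K₂−1)) + z₂(K₂−1)(1+V/F(K₁−1)) = 0
⇒ V/F = [z₁(K₁−1)+z₂(K₂−1)] / [−(K₁−1)(K₂−1)] = 0.2847/0.3906 = 0.729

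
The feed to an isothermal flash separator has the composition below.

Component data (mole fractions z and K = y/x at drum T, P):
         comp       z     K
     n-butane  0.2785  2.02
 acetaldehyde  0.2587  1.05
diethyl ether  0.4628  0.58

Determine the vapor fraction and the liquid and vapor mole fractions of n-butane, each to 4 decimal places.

ψ = 0.3286, x_n-butane = 0.2086, y_n-butane = 0.4214

Material balance + equilibrium reduce to Σ zᵢ(Kᵢ−1)/(1+ψ(Kᵢ−1)) = 0.
g(0) = ΣzᵢKᵢ − 1 = 0.1026 and g(1) = 1 − Σzᵢ/Kᵢ = -0.1822, so a root lies in (0, 1).
Newton–Raphson from ψ = 0.58:
  ψ = 0.5800: g = -0.06592, g' = -0.2577 → ψ = 0.3242
  ψ = 0.3242: g = 0.00120, g' = -0.2737 → ψ = 0.3285
Converged at ψ = 0.3286.
Compositions from xᵢ = zᵢ/(1+ψ(Kᵢ−1)), yᵢ = Kᵢxᵢ:
  n-butane: x = 0.2086, y = 0.4214
  acetaldehyde: x = 0.2545, y = 0.2672
  diethyl ether: x = 0.5369, y = 0.3114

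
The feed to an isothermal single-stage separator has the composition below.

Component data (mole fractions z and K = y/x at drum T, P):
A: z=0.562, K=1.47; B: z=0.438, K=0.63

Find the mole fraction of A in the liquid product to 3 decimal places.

x_A = 0.440

Material balance + equilibrium reduce to Σ zᵢ(Kᵢ−1)/(1+ψ(Kᵢ−1)) = 0.
Check two-phase: ΣzᵢKᵢ = 1.102 > 1 and Σzᵢ/Kᵢ = 1.078 > 1, so g(0) = 0.102 > 0 and g(1) = -0.078 < 0.
Binary case is linear: z₁(K₁−1)(1+ψ(K₂−1)) + z₂(K₂−1)(1+ψ(K₁−1)) = 0
⇒ ψ = [z₁(K₁−1)+z₂(K₂−1)] / [−(K₁−1)(K₂−1)] = 0.1021/0.1739 = 0.587
Compositions from xᵢ = zᵢ/(1+ψ(Kᵢ−1)), yᵢ = Kᵢxᵢ:
  A: x = 0.440, y = 0.647
  B: x = 0.560, y = 0.353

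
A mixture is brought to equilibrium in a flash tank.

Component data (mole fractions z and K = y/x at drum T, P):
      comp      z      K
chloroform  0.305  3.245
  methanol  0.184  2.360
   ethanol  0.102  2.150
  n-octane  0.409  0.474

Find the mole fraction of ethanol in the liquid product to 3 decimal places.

Rachford–Rice: g(V/F) = Σ zᵢ(Kᵢ−1)/(1+V/F(Kᵢ−1)) = 0.
g(0) = ΣzᵢKᵢ − 1 = 0.837 and g(1) = 1 − Σzᵢ/Kᵢ = -0.082, so a root lies in (0, 1).
Newton–Raphson from V/F = 0.5:
  V/F = 0.500: g = 0.2541, g' = -0.725 → V/F = 0.851
  V/F = 0.851: g = 0.0212, g' = -0.660 → V/F = 0.883
Converged at V/F = 0.883.
Compositions from xᵢ = zᵢ/(1+V/F(Kᵢ−1)), yᵢ = Kᵢxᵢ:
  chloroform: x = 0.102, y = 0.332
  methanol: x = 0.084, y = 0.197
  ethanol: x = 0.051, y = 0.109
  n-octane: x = 0.763, y = 0.362

x_ethanol = 0.051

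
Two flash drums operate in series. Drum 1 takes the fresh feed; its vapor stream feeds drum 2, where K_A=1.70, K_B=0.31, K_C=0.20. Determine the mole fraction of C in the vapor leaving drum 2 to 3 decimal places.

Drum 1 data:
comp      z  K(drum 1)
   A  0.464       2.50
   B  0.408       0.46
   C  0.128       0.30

Drum 1:
Material balance + equilibrium reduce to Σ zᵢ(Kᵢ−1)/(1+ψ₁(Kᵢ−1)) = 0.
Check two-phase: ΣzᵢKᵢ = 1.386 > 1 and Σzᵢ/Kᵢ = 1.499 > 1, so g(0) = 0.386 > 0 and g(1) = -0.499 < 0.
Newton–Raphson from ψ₁ = 0.31:
  ψ₁ = 0.310: g = 0.0960, g' = -0.760 → ψ₁ = 0.436
  ψ₁ = 0.436: g = 0.0035, g' = -0.715 → ψ₁ = 0.441
Converged at ψ₁ = 0.441.
Drum-1 compositions:
  A: x = 0.279, y = 0.698
  B: x = 0.536, y = 0.246
  C: x = 0.185, y = 0.056
Drum-2 feed = drum-1 vapor: z₂ = (0.6981, 0.2464, 0.0556).
Drum 2:
Rachford–Rice: g(ψ₂) = Σ zᵢ(Kᵢ−1)/(1+ψ₂(Kᵢ−1)) = 0.
g(0) = ΣzᵢKᵢ − 1 = 0.274 and g(1) = 1 − Σzᵢ/Kᵢ = -0.483, so a root lies in (0, 1).
Newton iteration, ψ₂⁰ = 0.5:
  ψ₂ = 0.500: g = 0.0284, g' = -0.560 → ψ₂ = 0.551
  ψ₂ = 0.551: g = -0.0009, g' = -0.597 → ψ₂ = 0.549
Converged at ψ₂ = 0.549.
  A: x = 0.504, y = 0.857
  B: x = 0.397, y = 0.123
  C: x = 0.099, y = 0.020

y_C (drum 2) = 0.020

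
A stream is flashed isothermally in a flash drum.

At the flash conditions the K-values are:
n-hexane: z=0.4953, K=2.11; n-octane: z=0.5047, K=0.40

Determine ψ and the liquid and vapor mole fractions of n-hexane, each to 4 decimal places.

ψ = 0.3708, x_n-hexane = 0.3509, y_n-hexane = 0.7404

Rachford–Rice: g(ψ) = Σ zᵢ(Kᵢ−1)/(1+ψ(Kᵢ−1)) = 0.
Check two-phase: ΣzᵢKᵢ = 1.2470 > 1 and Σzᵢ/Kᵢ = 1.4965 > 1, so g(0) = 0.2470 > 0 and g(1) = -0.4965 < 0.
Newton–Raphson from ψ = 0.5:
  ψ = 0.5000: g = -0.07904, g' = -0.6232 → ψ = 0.3732
  ψ = 0.3732: g = -0.00142, g' = -0.6068 → ψ = 0.3708
Converged at ψ = 0.3708.
Compositions from xᵢ = zᵢ/(1+ψ(Kᵢ−1)), yᵢ = Kᵢxᵢ:
  n-hexane: x = 0.3509, y = 0.7404
  n-octane: x = 0.6491, y = 0.2596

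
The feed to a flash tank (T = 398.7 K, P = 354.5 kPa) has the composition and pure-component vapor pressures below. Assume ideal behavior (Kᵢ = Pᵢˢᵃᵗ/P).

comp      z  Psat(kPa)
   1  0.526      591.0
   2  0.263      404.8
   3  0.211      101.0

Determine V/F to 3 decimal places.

V/F = 0.644

Raoult's law: Kᵢ = Pᵢˢᵃᵗ/P = Pᵢˢᵃᵗ/354.5.
  K_1 = 591.0/354.5 = 1.66714, K_2 = 404.8/354.5 = 1.14189, K_3 = 101.0/354.5 = 0.28491
Material balance + equilibrium reduce to Σ zᵢ(Kᵢ−1)/(1+V/F(Kᵢ−1)) = 0.
Check two-phase: ΣzᵢKᵢ = 1.237 > 1 and Σzᵢ/Kᵢ = 1.286 > 1, so g(0) = 0.237 > 0 and g(1) = -0.286 < 0.
Newton–Raphson from V/F = 0.52:
  V/F = 0.520: g = 0.0551, g' = -0.407 → V/F = 0.655
  V/F = 0.655: g = -0.0056, g' = -0.500 → V/F = 0.644
Converged at V/F = 0.644.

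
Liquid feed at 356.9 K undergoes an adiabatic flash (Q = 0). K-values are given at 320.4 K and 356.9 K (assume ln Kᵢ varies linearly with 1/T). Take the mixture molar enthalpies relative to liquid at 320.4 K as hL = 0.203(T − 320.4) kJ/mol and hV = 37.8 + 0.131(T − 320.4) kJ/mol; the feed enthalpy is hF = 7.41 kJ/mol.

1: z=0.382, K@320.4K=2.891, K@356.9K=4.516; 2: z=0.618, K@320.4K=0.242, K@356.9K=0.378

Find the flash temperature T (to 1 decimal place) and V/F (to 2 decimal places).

T = 321.8 K, V/F = 0.19

Adiabatic flash: solve Rachford–Rice at each trial T, then check hF = ψ·hV(T) + (1−ψ)·hL(T).
  T = 320.4 K: K = (2.891, 0.242), RR gives ψ = 0.177, H_out = 6.696 kJ/mol
  T = 356.9 K: K = (4.516, 0.378), RR gives ψ = 0.438, H_out = 22.828 kJ/mol
  T = 338.6 K: K = (3.655, 0.306), RR gives ψ = 0.318, H_out = 15.283 kJ/mol
  T = 329.5 K: K = (3.261, 0.273), RR gives ψ = 0.252, H_out = 11.212 kJ/mol
  T = 324.9 K: K = (3.071, 0.257), RR gives ψ = 0.216, H_out = 9.000 kJ/mol
  T = 322.6 K: K = (2.978, 0.249), RR gives ψ = 0.196, H_out = 7.842 kJ/mol
Linear interpolation between T = 320.4 (H_out = 6.696) and T = 322.6 (H_out = 7.842) on hF = 7.41 gives T ≈ 321.8 K, at which ψ = 0.19.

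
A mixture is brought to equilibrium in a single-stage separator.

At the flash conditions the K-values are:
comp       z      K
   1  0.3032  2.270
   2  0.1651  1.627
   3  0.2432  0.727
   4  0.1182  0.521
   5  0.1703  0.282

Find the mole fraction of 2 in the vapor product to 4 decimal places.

y_2 = 0.2101

Newton iteration, ψ⁰ = 0.36:
  ψ = 0.3600: g = 0.04176, g' = -0.4951 → ψ = 0.4444
  ψ = 0.4444: g = 0.00006, g' = -0.4961 → ψ = 0.4445
Converged at ψ = 0.4445.
Compositions from xᵢ = zᵢ/(1+ψ(Kᵢ−1)), yᵢ = Kᵢxᵢ:
  1: x = 0.1938, y = 0.4399
  2: x = 0.1291, y = 0.2101
  3: x = 0.2768, y = 0.2012
  4: x = 0.1502, y = 0.0782
  5: x = 0.2501, y = 0.0705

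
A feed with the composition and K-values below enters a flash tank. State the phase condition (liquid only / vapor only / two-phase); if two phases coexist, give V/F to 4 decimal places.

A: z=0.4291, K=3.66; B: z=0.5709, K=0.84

vapor only

ΣzᵢKᵢ = 2.0501; Σzᵢ/Kᵢ = 0.7969.
Since Σzᵢ/Kᵢ < 1 the mixture is above its dew point — single vapor phase.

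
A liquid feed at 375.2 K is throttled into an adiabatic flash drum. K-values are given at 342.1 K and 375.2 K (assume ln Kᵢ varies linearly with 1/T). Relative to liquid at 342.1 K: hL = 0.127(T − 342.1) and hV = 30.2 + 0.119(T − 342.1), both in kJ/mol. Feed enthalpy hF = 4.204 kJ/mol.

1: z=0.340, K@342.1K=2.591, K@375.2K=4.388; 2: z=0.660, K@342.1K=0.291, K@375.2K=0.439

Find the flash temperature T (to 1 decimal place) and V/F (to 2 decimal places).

T = 346.3 K, V/F = 0.12

Adiabatic flash: solve Rachford–Rice at each trial T, then check hF = ψ·hV(T) + (1−ψ)·hL(T).
  T = 342.1 K: K = (2.591, 0.291), RR gives ψ = 0.065, H_out = 1.954 kJ/mol
  T = 375.2 K: K = (4.388, 0.439), RR gives ψ = 0.411, H_out = 16.515 kJ/mol
  T = 358.6 K: K = (3.410, 0.361), RR gives ψ = 0.258, H_out = 9.851 kJ/mol
  T = 350.4 K: K = (2.985, 0.325), RR gives ψ = 0.171, H_out = 6.211 kJ/mol
  T = 346.2 K: K = (2.781, 0.308), RR gives ψ = 0.120, H_out = 4.152 kJ/mol
  T = 348.3 K: K = (2.882, 0.316), RR gives ψ = 0.146, H_out = 5.203 kJ/mol
Linear interpolation between T = 346.2 (H_out = 4.152) and T = 348.3 (H_out = 5.203) on hF = 4.204 gives T ≈ 346.3 K, at which ψ = 0.12.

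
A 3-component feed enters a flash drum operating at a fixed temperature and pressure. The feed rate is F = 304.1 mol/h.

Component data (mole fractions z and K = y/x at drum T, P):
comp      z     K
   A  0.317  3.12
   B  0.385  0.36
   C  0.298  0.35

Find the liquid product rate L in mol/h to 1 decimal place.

L = 252.5 mol/h

Material balance + equilibrium reduce to Σ zᵢ(Kᵢ−1)/(1+ψ(Kᵢ−1)) = 0.
Check two-phase: ΣzᵢKᵢ = 1.232 > 1 and Σzᵢ/Kᵢ = 2.022 > 1, so g(0) = 0.232 > 0 and g(1) = -1.022 < 0.
Iterate (Newton) starting at ψ = 0.3:
  ψ = 0.300: g = -0.1348, g' = -0.968 → ψ = 0.161
  ψ = 0.161: g = 0.0102, g' = -1.145 → ψ = 0.170
Converged at ψ = 0.170.
Then V = ψ·F = 0.1698·304.1 = 51.6 mol/h and L = F − V = 252.5 mol/h.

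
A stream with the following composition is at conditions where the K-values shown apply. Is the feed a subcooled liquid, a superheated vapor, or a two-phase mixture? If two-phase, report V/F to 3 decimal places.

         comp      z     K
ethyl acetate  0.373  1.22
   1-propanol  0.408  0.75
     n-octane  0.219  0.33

ΣzᵢKᵢ = 0.833; Σzᵢ/Kᵢ = 1.513.
Since ΣzᵢKᵢ < 1 the mixture is below its bubble point — single liquid phase.

subcooled liquid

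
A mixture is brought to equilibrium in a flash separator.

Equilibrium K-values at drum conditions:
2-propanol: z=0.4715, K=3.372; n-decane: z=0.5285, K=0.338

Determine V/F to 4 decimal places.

V/F = 0.4894

Binary case is linear: z₁(K₁−1)(1+V/F(K₂−1)) + z₂(K₂−1)(1+V/F(K₁−1)) = 0
⇒ V/F = [z₁(K₁−1)+z₂(K₂−1)] / [−(K₁−1)(K₂−1)] = 0.76853/1.57026 = 0.4894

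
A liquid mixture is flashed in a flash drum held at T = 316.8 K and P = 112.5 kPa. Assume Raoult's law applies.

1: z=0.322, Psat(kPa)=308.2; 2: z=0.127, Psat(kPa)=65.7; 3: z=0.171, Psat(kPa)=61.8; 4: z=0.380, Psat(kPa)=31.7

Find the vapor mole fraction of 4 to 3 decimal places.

y_4 = 0.120

Raoult's law: Kᵢ = Pᵢˢᵃᵗ/P = Pᵢˢᵃᵗ/112.5.
  K_1 = 308.2/112.5 = 2.73956, K_2 = 65.7/112.5 = 0.58400, K_3 = 61.8/112.5 = 0.54933, K_4 = 31.7/112.5 = 0.28178
Iterate (Newton) starting at β = 0.64:
  β = 0.640: g = -0.4204, g' = -0.999 → β = 0.219
  β = 0.219: g = -0.0621, g' = -0.856 → β = 0.147
  β = 0.147: g = 0.0024, g' = -0.928 → β = 0.149
Converged at β = 0.149.
Compositions from xᵢ = zᵢ/(1+β(Kᵢ−1)), yᵢ = Kᵢxᵢ:
  1: x = 0.256, y = 0.700
  2: x = 0.135, y = 0.079
  3: x = 0.183, y = 0.101
  4: x = 0.426, y = 0.120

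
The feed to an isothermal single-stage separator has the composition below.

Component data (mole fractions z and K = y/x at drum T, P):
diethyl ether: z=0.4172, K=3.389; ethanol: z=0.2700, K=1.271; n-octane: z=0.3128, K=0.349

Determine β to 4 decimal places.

Newton iteration, β⁰ = 0.37:
  β = 0.3700: g = 0.32731, g' = -0.9173 → β = 0.7268
  β = 0.7268: g = 0.03885, g' = -0.8094 → β = 0.7748
  β = 0.7748: g = -0.00082, g' = -0.8462 → β = 0.7738
Converged at β = 0.7738.

β = 0.7738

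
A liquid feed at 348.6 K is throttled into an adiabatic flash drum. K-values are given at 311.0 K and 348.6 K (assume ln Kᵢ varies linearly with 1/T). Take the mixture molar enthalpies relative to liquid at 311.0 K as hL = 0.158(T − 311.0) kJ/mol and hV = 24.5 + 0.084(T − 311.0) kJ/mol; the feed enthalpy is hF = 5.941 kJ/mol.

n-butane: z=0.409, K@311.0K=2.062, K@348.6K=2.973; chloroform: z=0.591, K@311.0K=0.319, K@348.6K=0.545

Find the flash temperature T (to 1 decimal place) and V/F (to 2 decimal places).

T = 320.5 K, V/F = 0.19

Adiabatic flash: solve Rachford–Rice at each trial T, then check hF = ψ·hV(T) + (1−ψ)·hL(T).
  T = 311.0 K: K = (2.062, 0.319), RR gives ψ = 0.044, H_out = 1.080 kJ/mol
  T = 348.6 K: K = (2.973, 0.545), RR gives ψ = 0.599, H_out = 18.957 kJ/mol
  T = 329.8 K: K = (2.502, 0.423), RR gives ψ = 0.316, H_out = 10.268 kJ/mol
  T = 320.4 K: K = (2.278, 0.369), RR gives ψ = 0.186, H_out = 5.905 kJ/mol
  T = 325.1 K: K = (2.389, 0.396), RR gives ψ = 0.251, H_out = 8.121 kJ/mol
  T = 322.8 K: K = (2.334, 0.382), RR gives ψ = 0.219, H_out = 7.048 kJ/mol
Linear interpolation between T = 320.4 (H_out = 5.905) and T = 322.8 (H_out = 7.048) on hF = 5.941 gives T ≈ 320.5 K, at which ψ = 0.19.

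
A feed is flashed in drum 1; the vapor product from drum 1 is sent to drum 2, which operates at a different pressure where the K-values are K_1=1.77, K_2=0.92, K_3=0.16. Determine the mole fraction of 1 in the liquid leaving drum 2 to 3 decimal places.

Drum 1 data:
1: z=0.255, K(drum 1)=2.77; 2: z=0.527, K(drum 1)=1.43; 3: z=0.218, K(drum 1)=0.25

x_1 (drum 2) = 0.245

Drum 1:
Newton–Raphson from ψ₁ = 0.43:
  ψ₁ = 0.430: g = 0.2062, g' = -0.594 → ψ₁ = 0.777
  ψ₁ = 0.777: g = -0.0320, g' = -0.901 → ψ₁ = 0.742
  ψ₁ = 0.742: g = -0.0013, g' = -0.828 → ψ₁ = 0.740
Converged at ψ₁ = 0.740.
Drum-1 compositions:
  1: x = 0.110, y = 0.306
  2: x = 0.400, y = 0.572
  3: x = 0.490, y = 0.122
Drum-2 feed = drum-1 vapor: z₂ = (0.3058, 0.5717, 0.1224).
Drum 2:
Let ψ₂ = V/F and solve Σ zᵢ(Kᵢ−1)/(1+ψ₂(Kᵢ−1)) = 0.
Check two-phase: ΣzᵢKᵢ = 1.087 > 1 and Σzᵢ/Kᵢ = 1.560 > 1, so g(0) = 0.087 > 0 and g(1) = -0.560 < 0.
Newton iteration, ψ₂⁰ = 0.5:
  ψ₂ = 0.500: g = -0.0549, g' = -0.355 → ψ₂ = 0.345
  ψ₂ = 0.345: g = -0.0059, g' = -0.288 → ψ₂ = 0.325
Converged at ψ₂ = 0.325.
  1: x = 0.245, y = 0.433
  2: x = 0.587, y = 0.540
  3: x = 0.168, y = 0.027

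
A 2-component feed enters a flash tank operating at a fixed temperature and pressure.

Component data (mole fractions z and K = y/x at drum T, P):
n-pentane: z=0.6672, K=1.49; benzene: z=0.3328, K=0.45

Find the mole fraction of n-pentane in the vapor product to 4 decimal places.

y_n-pentane = 0.7880

Let ψ = V/F and solve Σ zᵢ(Kᵢ−1)/(1+ψ(Kᵢ−1)) = 0.
Feasibility: ΣzᵢKᵢ = 1.1439, Σzᵢ/Kᵢ = 1.1873 — both > 1, two phases present.
Binary case is linear: z₁(K₁−1)(1+ψ(K₂−1)) + z₂(K₂−1)(1+ψ(K₁−1)) = 0
⇒ ψ = [z₁(K₁−1)+z₂(K₂−1)] / [−(K₁−1)(K₂−1)] = 0.14389/0.26950 = 0.5339
Compositions from xᵢ = zᵢ/(1+ψ(Kᵢ−1)), yᵢ = Kᵢxᵢ:
  n-pentane: x = 0.5288, y = 0.7880
  benzene: x = 0.4712, y = 0.2120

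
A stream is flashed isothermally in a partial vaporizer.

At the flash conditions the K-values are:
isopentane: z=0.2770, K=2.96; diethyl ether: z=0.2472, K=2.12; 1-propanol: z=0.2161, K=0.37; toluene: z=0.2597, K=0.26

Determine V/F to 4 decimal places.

V/F = 0.4440

Iterate (Newton) starting at V/F = 0.5:
  V/F = 0.5000: g = -0.05211, g' = -0.9399 → V/F = 0.4446
  V/F = 0.4446: g = -0.00054, g' = -0.9234 → V/F = 0.4440
Converged at V/F = 0.4440.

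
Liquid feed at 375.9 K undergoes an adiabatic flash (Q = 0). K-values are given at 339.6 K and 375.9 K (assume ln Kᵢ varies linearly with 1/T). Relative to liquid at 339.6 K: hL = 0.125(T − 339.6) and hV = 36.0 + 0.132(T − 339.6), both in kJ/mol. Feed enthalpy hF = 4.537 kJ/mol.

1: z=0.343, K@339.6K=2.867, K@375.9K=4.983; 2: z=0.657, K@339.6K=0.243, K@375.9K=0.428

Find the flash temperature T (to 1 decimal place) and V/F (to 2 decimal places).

Adiabatic flash: solve Rachford–Rice at each trial T, then check hF = ψ·hV(T) + (1−ψ)·hL(T).
  T = 339.6 K: K = (2.867, 0.243), RR gives ψ = 0.101, H_out = 3.643 kJ/mol
  T = 375.9 K: K = (4.983, 0.428), RR gives ψ = 0.435, H_out = 20.297 kJ/mol
  T = 357.8 K: K = (3.836, 0.327), RR gives ψ = 0.278, H_out = 12.330 kJ/mol
  T = 348.7 K: K = (3.329, 0.283), RR gives ψ = 0.196, H_out = 8.220 kJ/mol
  T = 344.1 K: K = (3.090, 0.262), RR gives ψ = 0.151, H_out = 5.990 kJ/mol
  T = 341.9 K: K = (2.980, 0.253), RR gives ψ = 0.127, H_out = 4.866 kJ/mol
Linear interpolation between T = 339.6 (H_out = 3.643) and T = 341.9 (H_out = 4.866) on hF = 4.537 gives T ≈ 341.3 K, at which ψ = 0.12.

T = 341.3 K, V/F = 0.12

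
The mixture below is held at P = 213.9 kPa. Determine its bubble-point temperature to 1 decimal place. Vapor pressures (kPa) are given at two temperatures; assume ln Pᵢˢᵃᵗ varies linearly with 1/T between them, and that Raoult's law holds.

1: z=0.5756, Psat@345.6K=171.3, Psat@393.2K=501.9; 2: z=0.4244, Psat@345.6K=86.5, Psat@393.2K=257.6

Bubble-point temperature: ΣzᵢPᵢˢᵃᵗ(T) = P. Interpolate ln Pᵢˢᵃᵗ = aᵢ + bᵢ/T.
  T = 345.6 K: ΣzᵢPᵢˢᵃᵗ = 135.31 kPa
  T = 393.2 K: ΣzᵢPᵢˢᵃᵗ = 398.22 kPa
  T = 369.4 K: ΣzᵢPᵢˢᵃᵗ = 240.34 kPa
  T = 357.5 K: ΣzᵢPᵢˢᵃᵗ = 182.07 kPa
  T = 363.4 K: ΣzᵢPᵢˢᵃᵗ = 209.42 kPa
  T = 366.4 K: ΣzᵢPᵢˢᵃᵗ = 224.47 kPa
  T = 364.9 K: ΣzᵢPᵢˢᵃᵗ = 216.84 kPa
Interpolating between 363.4 K and 364.9 K gives T ≈ 364.3 K.

T = 364.3 K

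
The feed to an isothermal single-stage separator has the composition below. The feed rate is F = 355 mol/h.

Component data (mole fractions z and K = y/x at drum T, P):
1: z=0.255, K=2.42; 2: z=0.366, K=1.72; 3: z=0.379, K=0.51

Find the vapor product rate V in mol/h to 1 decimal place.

Iterate (Newton) starting at β = 0.5:
  β = 0.500: g = 0.1595, g' = -0.438 → β = 0.864
  β = 0.864: g = 0.0029, g' = -0.450 → β = 0.871
Converged at β = 0.871.
Then V = β·F = 0.8707·355 = 309.1 mol/h and L = F − V = 45.9 mol/h.

V = 309.1 mol/h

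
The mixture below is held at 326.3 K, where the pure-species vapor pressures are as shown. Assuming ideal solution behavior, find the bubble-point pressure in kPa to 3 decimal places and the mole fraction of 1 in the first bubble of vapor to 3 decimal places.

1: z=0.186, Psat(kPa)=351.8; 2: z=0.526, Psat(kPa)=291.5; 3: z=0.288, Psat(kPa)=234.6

Pbub = 286.329 kPa, y_1 = 0.229

At the bubble point ψ → 0, so ΣzᵢKᵢ = 1 with Kᵢ = Pᵢˢᵃᵗ/P ⇒ P = ΣzᵢPᵢˢᵃᵗ.
P = 0.186·351.8 + 0.526·291.5 + 0.288·234.6 = 286.329 kPa
yᵢ = zᵢPᵢˢᵃᵗ/P ⇒ y_1 = 0.186·351.8/286.329 = 0.229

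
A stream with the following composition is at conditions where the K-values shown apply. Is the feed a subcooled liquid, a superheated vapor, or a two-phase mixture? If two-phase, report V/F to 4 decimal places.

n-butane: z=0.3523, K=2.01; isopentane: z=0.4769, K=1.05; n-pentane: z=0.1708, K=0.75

ΣzᵢKᵢ = 1.3370; Σzᵢ/Kᵢ = 0.8572.
Since Σzᵢ/Kᵢ < 1 the mixture is above its dew point — single vapor phase.

superheated vapor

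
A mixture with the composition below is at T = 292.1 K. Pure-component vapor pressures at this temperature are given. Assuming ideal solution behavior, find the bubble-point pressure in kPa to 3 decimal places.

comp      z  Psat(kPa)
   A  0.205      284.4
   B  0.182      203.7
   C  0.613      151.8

At the bubble point ψ → 0, so ΣzᵢKᵢ = 1 with Kᵢ = Pᵢˢᵃᵗ/P ⇒ P = ΣzᵢPᵢˢᵃᵗ.
P = 0.205·284.4 + 0.182·203.7 + 0.613·151.8 = 188.429 kPa

Pbub = 188.429 kPa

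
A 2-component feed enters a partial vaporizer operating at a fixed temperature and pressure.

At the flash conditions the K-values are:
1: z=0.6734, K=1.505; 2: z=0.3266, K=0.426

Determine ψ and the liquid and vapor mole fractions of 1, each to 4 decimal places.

ψ = 0.5264, x_1 = 0.5320, y_1 = 0.8006

Binary case is linear: z₁(K₁−1)(1+ψ(K₂−1)) + z₂(K₂−1)(1+ψ(K₁−1)) = 0
⇒ ψ = [z₁(K₁−1)+z₂(K₂−1)] / [−(K₁−1)(K₂−1)] = 0.15260/0.28987 = 0.5264
Compositions from xᵢ = zᵢ/(1+ψ(Kᵢ−1)), yᵢ = Kᵢxᵢ:
  1: x = 0.5320, y = 0.8006
  2: x = 0.4680, y = 0.1994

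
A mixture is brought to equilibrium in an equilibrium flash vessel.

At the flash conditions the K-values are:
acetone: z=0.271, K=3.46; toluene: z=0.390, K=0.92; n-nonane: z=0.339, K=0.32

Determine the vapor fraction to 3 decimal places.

Newton iteration, ψ⁰ = 0.42:
  ψ = 0.420: g = -0.0271, g' = -0.707 → ψ = 0.382
Converged at ψ = 0.382.

ψ = 0.382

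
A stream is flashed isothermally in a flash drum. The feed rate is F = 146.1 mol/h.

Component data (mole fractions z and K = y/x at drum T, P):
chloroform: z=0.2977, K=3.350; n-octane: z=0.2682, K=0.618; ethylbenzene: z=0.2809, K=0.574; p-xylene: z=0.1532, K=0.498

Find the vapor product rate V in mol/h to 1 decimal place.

Let β = V/F and solve Σ zᵢ(Kᵢ−1)/(1+β(Kᵢ−1)) = 0.
Feasibility: ΣzᵢKᵢ = 1.4006, Σzᵢ/Kᵢ = 1.3198 — both > 1, two phases present.
Iterate (Newton) starting at β = 0.32:
  β = 0.3200: g = 0.05242, g' = -0.7095 → β = 0.3939
  β = 0.3939: g = 0.00306, g' = -0.6312 → β = 0.3987
Converged at β = 0.3987.
Then V = β·F = 0.3987·146.1 = 58.3 mol/h and L = F − V = 87.8 mol/h.

V = 58.3 mol/h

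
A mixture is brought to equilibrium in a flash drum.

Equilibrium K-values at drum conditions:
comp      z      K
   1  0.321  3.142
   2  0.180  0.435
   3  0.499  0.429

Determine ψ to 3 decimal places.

Material balance + equilibrium reduce to Σ zᵢ(Kᵢ−1)/(1+ψ(Kᵢ−1)) = 0.
g(0) = ΣzᵢKᵢ − 1 = 0.301 and g(1) = 1 − Σzᵢ/Kᵢ = -0.679, so a root lies in (0, 1).
Iterate (Newton) starting at ψ = 0.5:
  ψ = 0.500: g = -0.2085, g' = -0.774 → ψ = 0.230
  ψ = 0.230: g = 0.0153, g' = -0.952 → ψ = 0.247
Converged at ψ = 0.247.

ψ = 0.247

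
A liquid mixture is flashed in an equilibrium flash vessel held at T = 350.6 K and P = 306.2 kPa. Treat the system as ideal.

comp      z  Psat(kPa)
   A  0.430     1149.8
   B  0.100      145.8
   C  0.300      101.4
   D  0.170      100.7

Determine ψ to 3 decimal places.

ψ = 0.459

Raoult's law: Kᵢ = Pᵢˢᵃᵗ/P = Pᵢˢᵃᵗ/306.2.
  K_A = 1149.8/306.2 = 3.75506, K_B = 145.8/306.2 = 0.47616, K_C = 101.4/306.2 = 0.33116, K_D = 100.7/306.2 = 0.32887
Material balance + equilibrium reduce to Σ zᵢ(Kᵢ−1)/(1+ψ(Kᵢ−1)) = 0.
Feasibility: ΣzᵢKᵢ = 1.818, Σzᵢ/Kᵢ = 1.747 — both > 1, two phases present.
Newton–Raphson from ψ = 0.59:
  ψ = 0.590: g = -0.1449, g' = -1.107 → ψ = 0.459
Converged at ψ = 0.459.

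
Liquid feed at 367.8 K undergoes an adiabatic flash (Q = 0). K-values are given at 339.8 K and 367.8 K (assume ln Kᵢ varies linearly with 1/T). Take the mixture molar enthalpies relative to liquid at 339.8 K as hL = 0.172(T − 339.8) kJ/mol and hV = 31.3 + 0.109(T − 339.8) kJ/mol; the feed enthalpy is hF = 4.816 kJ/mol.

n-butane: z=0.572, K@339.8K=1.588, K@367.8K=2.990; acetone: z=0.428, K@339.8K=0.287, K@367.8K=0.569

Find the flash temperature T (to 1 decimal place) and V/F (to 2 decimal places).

Adiabatic flash: solve Rachford–Rice at each trial T, then check hF = ψ·hV(T) + (1−ψ)·hL(T).
  T = 339.8 K: K = (1.588, 0.287), RR gives ψ = 0.074, H_out = 2.327 kJ/mol
  T = 367.8 K: K = (2.990, 0.569), RR gives ψ = 1.000, H_out = 34.352 kJ/mol
  T = 353.8 K: K = (2.206, 0.410), RR gives ψ = 0.614, H_out = 21.088 kJ/mol
  T = 346.8 K: K = (1.878, 0.344), RR gives ψ = 0.385, H_out = 13.074 kJ/mol
  T = 343.3 K: K = (1.728, 0.315), RR gives ψ = 0.247, H_out = 8.276 kJ/mol
  T = 341.6 K: K = (1.659, 0.301), RR gives ψ = 0.169, H_out = 5.575 kJ/mol
Linear interpolation between T = 339.8 (H_out = 2.327) and T = 341.6 (H_out = 5.575) on hF = 4.816 gives T ≈ 341.2 K, at which ψ = 0.15.

T = 341.2 K, V/F = 0.15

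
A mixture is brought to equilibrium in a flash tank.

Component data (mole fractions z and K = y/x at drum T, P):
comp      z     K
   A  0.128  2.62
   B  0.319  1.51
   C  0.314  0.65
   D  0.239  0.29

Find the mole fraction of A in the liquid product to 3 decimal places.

Iterate (Newton) starting at ψ = 0.5:
  ψ = 0.500: g = -0.1521, g' = -0.501 → ψ = 0.197
  ψ = 0.197: g = -0.0101, g' = -0.469 → ψ = 0.175
Converged at ψ = 0.175.
Compositions from xᵢ = zᵢ/(1+ψ(Kᵢ−1)), yᵢ = Kᵢxᵢ:
  A: x = 0.100, y = 0.261
  B: x = 0.293, y = 0.442
  C: x = 0.335, y = 0.217
  D: x = 0.273, y = 0.079

x_A = 0.100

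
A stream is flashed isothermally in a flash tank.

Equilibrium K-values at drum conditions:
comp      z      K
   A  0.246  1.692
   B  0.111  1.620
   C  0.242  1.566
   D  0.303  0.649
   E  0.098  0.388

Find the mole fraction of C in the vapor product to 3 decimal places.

Rachford–Rice: g(ψ) = Σ zᵢ(Kᵢ−1)/(1+ψ(Kᵢ−1)) = 0.
Check two-phase: ΣzᵢKᵢ = 1.210 > 1 and Σzᵢ/Kᵢ = 1.088 > 1, so g(0) = 0.210 > 0 and g(1) = -0.088 < 0.
Newton–Raphson from ψ = 0.5:
  ψ = 0.500: g = 0.0704, g' = -0.268 → ψ = 0.762
  ψ = 0.762: g = -0.0038, g' = -0.307 → ψ = 0.750
Converged at ψ = 0.750.
Compositions from xᵢ = zᵢ/(1+ψ(Kᵢ−1)), yᵢ = Kᵢxᵢ:
  A: x = 0.162, y = 0.274
  B: x = 0.076, y = 0.123
  C: x = 0.170, y = 0.266
  D: x = 0.411, y = 0.267
  E: x = 0.181, y = 0.070

y_C = 0.266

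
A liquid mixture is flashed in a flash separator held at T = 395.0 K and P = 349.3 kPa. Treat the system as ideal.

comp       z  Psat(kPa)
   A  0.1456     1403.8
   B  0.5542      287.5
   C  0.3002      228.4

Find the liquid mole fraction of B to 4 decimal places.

x_B = 0.5882

Raoult's law: Kᵢ = Pᵢˢᵃᵗ/P = Pᵢˢᵃᵗ/349.3.
  K_A = 1403.8/349.3 = 4.018895, K_B = 287.5/349.3 = 0.823075, K_C = 228.4/349.3 = 0.653879
Rachford–Rice: g(ψ) = Σ zᵢ(Kᵢ−1)/(1+ψ(Kᵢ−1)) = 0.
Feasibility: ΣzᵢKᵢ = 1.2376, Σzᵢ/Kᵢ = 1.1687 — both > 1, two phases present.
Newton iteration, ψ⁰ = 0.5:
  ψ = 0.5000: g = -0.05806, g' = -0.2842 → ψ = 0.2957
  ψ = 0.2957: g = 0.01302, g' = -0.4344 → ψ = 0.3257
  ψ = 0.3257: g = 0.00049, g' = -0.4026 → ψ = 0.3269
Converged at ψ = 0.3269.
Compositions from xᵢ = zᵢ/(1+ψ(Kᵢ−1)), yᵢ = Kᵢxᵢ:
  A: x = 0.0733, y = 0.2945
  B: x = 0.5882, y = 0.4841
  C: x = 0.3385, y = 0.2213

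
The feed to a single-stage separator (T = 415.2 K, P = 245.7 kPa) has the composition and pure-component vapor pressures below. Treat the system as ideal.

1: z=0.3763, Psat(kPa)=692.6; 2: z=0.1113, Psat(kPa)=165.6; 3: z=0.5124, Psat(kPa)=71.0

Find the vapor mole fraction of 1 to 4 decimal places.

Raoult's law: Kᵢ = Pᵢˢᵃᵗ/P = Pᵢˢᵃᵗ/245.7.
  K_1 = 692.6/245.7 = 2.818885, K_2 = 165.6/245.7 = 0.673993, K_3 = 71.0/245.7 = 0.288970
Iterate (Newton) starting at V/F = 0.5:
  V/F = 0.5000: g = -0.25020, g' = -0.9820 → V/F = 0.2452
  V/F = 0.2452: g = -0.00737, g' = -0.9894 → V/F = 0.2378
Converged at V/F = 0.2378.
Compositions from xᵢ = zᵢ/(1+V/F(Kᵢ−1)), yᵢ = Kᵢxᵢ:
  1: x = 0.2627, y = 0.7405
  2: x = 0.1207, y = 0.0813
  3: x = 0.6167, y = 0.1782

y_1 = 0.7405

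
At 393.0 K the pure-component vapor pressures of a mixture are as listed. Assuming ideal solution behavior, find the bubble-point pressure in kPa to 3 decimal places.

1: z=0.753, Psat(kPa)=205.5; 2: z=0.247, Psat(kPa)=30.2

Pbub = 162.201 kPa

At the bubble point ψ → 0, so ΣzᵢKᵢ = 1 with Kᵢ = Pᵢˢᵃᵗ/P ⇒ P = ΣzᵢPᵢˢᵃᵗ.
P = 0.753·205.5 + 0.247·30.2 = 162.201 kPa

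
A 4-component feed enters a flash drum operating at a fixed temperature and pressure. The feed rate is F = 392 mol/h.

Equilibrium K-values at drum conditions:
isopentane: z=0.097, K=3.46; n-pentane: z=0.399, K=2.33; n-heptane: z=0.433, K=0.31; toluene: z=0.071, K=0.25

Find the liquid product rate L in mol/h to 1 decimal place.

L = 244.6 mol/h

Material balance + equilibrium reduce to Σ zᵢ(Kᵢ−1)/(1+ψ(Kᵢ−1)) = 0.
g(0) = ΣzᵢKᵢ − 1 = 0.417 and g(1) = 1 − Σzᵢ/Kᵢ = -0.880, so a root lies in (0, 1).
Iterate (Newton) starting at ψ = 0.42:
  ψ = 0.420: g = -0.0406, g' = -0.926 → ψ = 0.376
Converged at ψ = 0.376.
Then V = ψ·F = 0.3761·392 = 147.4 mol/h and L = F − V = 244.6 mol/h.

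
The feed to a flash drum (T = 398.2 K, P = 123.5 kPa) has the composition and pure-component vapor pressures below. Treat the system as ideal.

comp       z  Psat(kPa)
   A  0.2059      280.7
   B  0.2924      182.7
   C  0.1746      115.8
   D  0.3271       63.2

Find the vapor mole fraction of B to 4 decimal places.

y_B = 0.3279

Raoult's law: Kᵢ = Pᵢˢᵃᵗ/P = Pᵢˢᵃᵗ/123.5.
  K_A = 280.7/123.5 = 2.272874, K_B = 182.7/123.5 = 1.479352, K_C = 115.8/123.5 = 0.937652, K_D = 63.2/123.5 = 0.511741
Rachford–Rice: g(ψ) = Σ zᵢ(Kᵢ−1)/(1+ψ(Kᵢ−1)) = 0.
g(0) = ΣzᵢKᵢ − 1 = 0.2317 and g(1) = 1 − Σzᵢ/Kᵢ = -0.1136, so a root lies in (0, 1).
Newton–Raphson from ψ = 0.42:
  ψ = 0.4200: g = 0.07537, g' = -0.3123 → ψ = 0.6613
  ψ = 0.6613: g = 0.00150, g' = -0.3079 → ψ = 0.6662
Converged at ψ = 0.6662.
Compositions from xᵢ = zᵢ/(1+ψ(Kᵢ−1)), yᵢ = Kᵢxᵢ:
  A: x = 0.1114, y = 0.2532
  B: x = 0.2216, y = 0.3279
  C: x = 0.1822, y = 0.1708
  D: x = 0.4848, y = 0.2481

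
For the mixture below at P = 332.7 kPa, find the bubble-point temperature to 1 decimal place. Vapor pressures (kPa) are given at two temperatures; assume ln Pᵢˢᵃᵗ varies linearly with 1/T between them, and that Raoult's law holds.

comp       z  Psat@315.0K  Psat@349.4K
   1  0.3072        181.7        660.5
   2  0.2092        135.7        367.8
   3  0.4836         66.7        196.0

T = 345.6 K

Bubble-point temperature: ΣzᵢPᵢˢᵃᵗ(T) = P. Interpolate ln Pᵢˢᵃᵗ = aᵢ + bᵢ/T.
  T = 315.0 K: ΣzᵢPᵢˢᵃᵗ = 116.46 kPa
  T = 349.4 K: ΣzᵢPᵢˢᵃᵗ = 374.63 kPa
  T = 332.2 K: ΣzᵢPᵢˢᵃᵗ = 214.86 kPa
  T = 340.8 K: ΣzᵢPᵢˢᵃᵗ = 285.58 kPa
  T = 345.1 K: ΣzᵢPᵢˢᵃᵗ = 327.61 kPa
  T = 347.2 K: ΣzᵢPᵢˢᵃᵗ = 349.92 kPa
Interpolating between 345.1 K and 347.2 K gives T ≈ 345.6 K.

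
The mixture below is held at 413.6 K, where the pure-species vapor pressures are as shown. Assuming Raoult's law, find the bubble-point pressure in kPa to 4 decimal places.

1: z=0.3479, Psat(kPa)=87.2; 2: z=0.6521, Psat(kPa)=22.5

At the bubble point ψ → 0, so ΣzᵢKᵢ = 1 with Kᵢ = Pᵢˢᵃᵗ/P ⇒ P = ΣzᵢPᵢˢᵃᵗ.
P = 0.3479·87.2 + 0.6521·22.5 = 45.0091 kPa

Pbub = 45.0091 kPa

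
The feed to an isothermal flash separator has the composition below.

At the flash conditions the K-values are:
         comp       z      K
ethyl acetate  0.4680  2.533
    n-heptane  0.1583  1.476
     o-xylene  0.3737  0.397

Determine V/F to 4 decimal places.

Rachford–Rice: g(V/F) = Σ zᵢ(Kᵢ−1)/(1+V/F(Kᵢ−1)) = 0.
g(0) = ΣzᵢKᵢ − 1 = 0.5675 and g(1) = 1 − Σzᵢ/Kᵢ = -0.2333, so a root lies in (0, 1).
Newton iteration, V/F⁰ = 0.63:
  V/F = 0.6300: g = 0.05954, g' = -0.6592 → V/F = 0.7203
  V/F = 0.7203: g = -0.00132, g' = -0.6930 → V/F = 0.7184
Converged at V/F = 0.7184.

V/F = 0.7184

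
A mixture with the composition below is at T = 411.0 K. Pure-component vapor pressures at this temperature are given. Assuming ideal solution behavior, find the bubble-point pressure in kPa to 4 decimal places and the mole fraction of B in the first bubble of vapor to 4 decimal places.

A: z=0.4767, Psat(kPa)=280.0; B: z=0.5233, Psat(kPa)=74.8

Pbub = 172.6188 kPa, y_B = 0.2268

At the bubble point ψ → 0, so ΣzᵢKᵢ = 1 with Kᵢ = Pᵢˢᵃᵗ/P ⇒ P = ΣzᵢPᵢˢᵃᵗ.
P = 0.4767·280.0 + 0.5233·74.8 = 172.6188 kPa
yᵢ = zᵢPᵢˢᵃᵗ/P ⇒ y_B = 0.5233·74.8/172.6188 = 0.2268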